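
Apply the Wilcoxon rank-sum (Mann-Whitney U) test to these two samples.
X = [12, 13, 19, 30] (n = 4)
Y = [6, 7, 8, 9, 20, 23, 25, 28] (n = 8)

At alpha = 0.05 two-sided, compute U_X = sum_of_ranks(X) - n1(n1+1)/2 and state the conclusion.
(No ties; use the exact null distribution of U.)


Step 1: Combine and sort all 12 observations; assign midranks.
sorted (value, group): (6,Y), (7,Y), (8,Y), (9,Y), (12,X), (13,X), (19,X), (20,Y), (23,Y), (25,Y), (28,Y), (30,X)
ranks: 6->1, 7->2, 8->3, 9->4, 12->5, 13->6, 19->7, 20->8, 23->9, 25->10, 28->11, 30->12
Step 2: Rank sum for X: R1 = 5 + 6 + 7 + 12 = 30.
Step 3: U_X = R1 - n1(n1+1)/2 = 30 - 4*5/2 = 30 - 10 = 20.
       U_Y = n1*n2 - U_X = 32 - 20 = 12.
Step 4: No ties, so the exact null distribution of U (based on enumerating the C(12,4) = 495 equally likely rank assignments) gives the two-sided p-value.
Step 5: p-value = 0.569697; compare to alpha = 0.05. fail to reject H0.

U_X = 20, p = 0.569697, fail to reject H0 at alpha = 0.05.


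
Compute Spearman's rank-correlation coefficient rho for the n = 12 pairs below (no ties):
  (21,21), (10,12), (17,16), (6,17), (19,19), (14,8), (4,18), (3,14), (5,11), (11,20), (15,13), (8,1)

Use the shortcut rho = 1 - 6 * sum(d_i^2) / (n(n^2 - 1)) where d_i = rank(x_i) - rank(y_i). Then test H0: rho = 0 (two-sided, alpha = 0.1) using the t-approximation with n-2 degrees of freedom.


Step 1: Rank x and y separately (midranks; no ties here).
rank(x): 21->12, 10->6, 17->10, 6->4, 19->11, 14->8, 4->2, 3->1, 5->3, 11->7, 15->9, 8->5
rank(y): 21->12, 12->4, 16->7, 17->8, 19->10, 8->2, 18->9, 14->6, 11->3, 20->11, 13->5, 1->1
Step 2: d_i = R_x(i) - R_y(i); compute d_i^2.
  (12-12)^2=0, (6-4)^2=4, (10-7)^2=9, (4-8)^2=16, (11-10)^2=1, (8-2)^2=36, (2-9)^2=49, (1-6)^2=25, (3-3)^2=0, (7-11)^2=16, (9-5)^2=16, (5-1)^2=16
sum(d^2) = 188.
Step 3: rho = 1 - 6*188 / (12*(12^2 - 1)) = 1 - 1128/1716 = 0.342657.
Step 4: Under H0, t = rho * sqrt((n-2)/(1-rho^2)) = 1.1534 ~ t(10).
Step 5: Two-sided p-value from the t-distribution with 10 df = 0.275567.
Step 6: alpha = 0.1. fail to reject H0.

rho = 0.3427, p = 0.275567, fail to reject H0 at alpha = 0.1.


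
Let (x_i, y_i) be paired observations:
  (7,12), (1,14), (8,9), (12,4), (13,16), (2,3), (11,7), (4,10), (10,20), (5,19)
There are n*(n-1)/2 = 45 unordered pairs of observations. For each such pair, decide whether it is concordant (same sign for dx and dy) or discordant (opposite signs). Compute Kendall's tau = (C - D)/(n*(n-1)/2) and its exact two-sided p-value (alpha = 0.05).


Step 1: Enumerate the 45 unordered pairs (i,j) with i<j and classify each by sign(x_j-x_i) * sign(y_j-y_i).
  (1,2):dx=-6,dy=+2->D; (1,3):dx=+1,dy=-3->D; (1,4):dx=+5,dy=-8->D; (1,5):dx=+6,dy=+4->C
  (1,6):dx=-5,dy=-9->C; (1,7):dx=+4,dy=-5->D; (1,8):dx=-3,dy=-2->C; (1,9):dx=+3,dy=+8->C
  (1,10):dx=-2,dy=+7->D; (2,3):dx=+7,dy=-5->D; (2,4):dx=+11,dy=-10->D; (2,5):dx=+12,dy=+2->C
  (2,6):dx=+1,dy=-11->D; (2,7):dx=+10,dy=-7->D; (2,8):dx=+3,dy=-4->D; (2,9):dx=+9,dy=+6->C
  (2,10):dx=+4,dy=+5->C; (3,4):dx=+4,dy=-5->D; (3,5):dx=+5,dy=+7->C; (3,6):dx=-6,dy=-6->C
  (3,7):dx=+3,dy=-2->D; (3,8):dx=-4,dy=+1->D; (3,9):dx=+2,dy=+11->C; (3,10):dx=-3,dy=+10->D
  (4,5):dx=+1,dy=+12->C; (4,6):dx=-10,dy=-1->C; (4,7):dx=-1,dy=+3->D; (4,8):dx=-8,dy=+6->D
  (4,9):dx=-2,dy=+16->D; (4,10):dx=-7,dy=+15->D; (5,6):dx=-11,dy=-13->C; (5,7):dx=-2,dy=-9->C
  (5,8):dx=-9,dy=-6->C; (5,9):dx=-3,dy=+4->D; (5,10):dx=-8,dy=+3->D; (6,7):dx=+9,dy=+4->C
  (6,8):dx=+2,dy=+7->C; (6,9):dx=+8,dy=+17->C; (6,10):dx=+3,dy=+16->C; (7,8):dx=-7,dy=+3->D
  (7,9):dx=-1,dy=+13->D; (7,10):dx=-6,dy=+12->D; (8,9):dx=+6,dy=+10->C; (8,10):dx=+1,dy=+9->C
  (9,10):dx=-5,dy=-1->C
Step 2: C = 22, D = 23, total pairs = 45.
Step 3: tau = (C - D)/(n(n-1)/2) = (22 - 23)/45 = -0.022222.
Step 4: Exact two-sided p-value (enumerate n! = 3628800 permutations of y under H0): p = 1.000000.
Step 5: alpha = 0.05. fail to reject H0.

tau_b = -0.0222 (C=22, D=23), p = 1.000000, fail to reject H0.


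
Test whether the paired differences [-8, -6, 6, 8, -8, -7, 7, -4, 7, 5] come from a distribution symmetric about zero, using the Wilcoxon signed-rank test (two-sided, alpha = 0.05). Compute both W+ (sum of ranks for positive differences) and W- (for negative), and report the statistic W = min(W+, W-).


Step 1: Drop any zero differences (none here) and take |d_i|.
|d| = [8, 6, 6, 8, 8, 7, 7, 4, 7, 5]
Step 2: Midrank |d_i| (ties get averaged ranks).
ranks: |8|->9, |6|->3.5, |6|->3.5, |8|->9, |8|->9, |7|->6, |7|->6, |4|->1, |7|->6, |5|->2
Step 3: Attach original signs; sum ranks with positive sign and with negative sign.
W+ = 3.5 + 9 + 6 + 6 + 2 = 26.5
W- = 9 + 3.5 + 9 + 6 + 1 = 28.5
(Check: W+ + W- = 55 should equal n(n+1)/2 = 55.)
Step 4: Test statistic W = min(W+, W-) = 26.5.
Step 5: Ties in |d|, so use the tie-corrected normal approximation.
        E[W] = n(n+1)/4 = 10*11/4 = 27.5.
        Tie groups: |d|=6 (t=2), |d|=7 (t=3), |d|=8 (t=3); sum(t^3 - t) = 54.
        Var[W] = n(n+1)(2n+1)/24 - sum(t^3-t)/48 = 2310/24 - 54/48 = 95.125.
        z = (W - E[W]) / sqrt(Var[W]) = (26.5 - 27.5) / 9.7532 = -0.1025.
        Two-sided p = 2*Phi(z) = 0.918336.
Step 6: alpha = 0.05. fail to reject H0.

W+ = 26.5, W- = 28.5, W = min = 26.5, p = 0.918336, fail to reject H0.


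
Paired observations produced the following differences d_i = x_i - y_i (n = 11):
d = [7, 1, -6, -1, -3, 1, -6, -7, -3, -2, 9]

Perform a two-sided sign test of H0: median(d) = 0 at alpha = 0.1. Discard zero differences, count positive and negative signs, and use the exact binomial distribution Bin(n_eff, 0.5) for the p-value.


Step 1: Discard zero differences. Original n = 11; n_eff = number of nonzero differences = 11.
Nonzero differences (with sign): +7, +1, -6, -1, -3, +1, -6, -7, -3, -2, +9
Step 2: Count signs: positive = 4, negative = 7.
Step 3: Under H0: P(positive) = 0.5, so the number of positives S ~ Bin(11, 0.5).
Step 4: Two-sided exact p-value = sum of Bin(11,0.5) probabilities at or below the observed probability = 0.548828.
Step 5: alpha = 0.1. fail to reject H0.

n_eff = 11, pos = 4, neg = 7, p = 0.548828, fail to reject H0.


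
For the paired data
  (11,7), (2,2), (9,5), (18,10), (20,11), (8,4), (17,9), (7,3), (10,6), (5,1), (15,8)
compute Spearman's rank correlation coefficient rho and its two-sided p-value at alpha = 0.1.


Step 1: Rank x and y separately (midranks; no ties here).
rank(x): 11->7, 2->1, 9->5, 18->10, 20->11, 8->4, 17->9, 7->3, 10->6, 5->2, 15->8
rank(y): 7->7, 2->2, 5->5, 10->10, 11->11, 4->4, 9->9, 3->3, 6->6, 1->1, 8->8
Step 2: d_i = R_x(i) - R_y(i); compute d_i^2.
  (7-7)^2=0, (1-2)^2=1, (5-5)^2=0, (10-10)^2=0, (11-11)^2=0, (4-4)^2=0, (9-9)^2=0, (3-3)^2=0, (6-6)^2=0, (2-1)^2=1, (8-8)^2=0
sum(d^2) = 2.
Step 3: rho = 1 - 6*2 / (11*(11^2 - 1)) = 1 - 12/1320 = 0.990909.
Step 4: Under H0, t = rho * sqrt((n-2)/(1-rho^2)) = 22.0966 ~ t(9).
Step 5: Two-sided p-value from the t-distribution with 9 df = 0.000000.
Step 6: alpha = 0.1. reject H0.

rho = 0.9909, p = 0.000000, reject H0 at alpha = 0.1.


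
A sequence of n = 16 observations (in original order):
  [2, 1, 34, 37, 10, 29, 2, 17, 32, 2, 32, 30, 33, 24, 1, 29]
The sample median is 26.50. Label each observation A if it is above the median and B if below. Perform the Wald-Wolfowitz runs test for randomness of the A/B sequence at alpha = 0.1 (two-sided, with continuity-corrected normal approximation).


Step 1: Compute median = 26.50; label A = above, B = below.
Labels in order: BBAABABBABAAABBA  (n_A = 8, n_B = 8)
Step 2: Count runs R = 10.
Step 3: Under H0 (random ordering), E[R] = 2*n_A*n_B/(n_A+n_B) + 1 = 2*8*8/16 + 1 = 9.0000.
        Var[R] = 2*n_A*n_B*(2*n_A*n_B - n_A - n_B) / ((n_A+n_B)^2 * (n_A+n_B-1)) = 14336/3840 = 3.7333.
        SD[R] = 1.9322.
Step 4: Continuity-corrected z = (R - 0.5 - E[R]) / SD[R] = (10 - 0.5 - 9.0000) / 1.9322 = 0.2588.
Step 5: Two-sided p-value via normal approximation = 2*(1 - Phi(|z|)) = 0.795809.
Step 6: alpha = 0.1. fail to reject H0.

R = 10, z = 0.2588, p = 0.795809, fail to reject H0.


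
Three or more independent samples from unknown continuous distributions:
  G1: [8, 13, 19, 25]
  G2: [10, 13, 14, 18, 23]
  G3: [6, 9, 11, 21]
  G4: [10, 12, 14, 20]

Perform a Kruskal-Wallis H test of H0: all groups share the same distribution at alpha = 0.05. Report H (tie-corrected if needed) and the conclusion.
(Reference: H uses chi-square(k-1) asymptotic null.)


Step 1: Combine all N = 17 observations and assign midranks.
sorted (value, group, rank): (6,G3,1), (8,G1,2), (9,G3,3), (10,G2,4.5), (10,G4,4.5), (11,G3,6), (12,G4,7), (13,G1,8.5), (13,G2,8.5), (14,G2,10.5), (14,G4,10.5), (18,G2,12), (19,G1,13), (20,G4,14), (21,G3,15), (23,G2,16), (25,G1,17)
Step 2: Sum ranks within each group.
R_1 = 40.5 (n_1 = 4)
R_2 = 51.5 (n_2 = 5)
R_3 = 25 (n_3 = 4)
R_4 = 36 (n_4 = 4)
Step 3: H = 12/(N(N+1)) * sum(R_i^2/n_i) - 3(N+1)
     = 12/(17*18) * (40.5^2/4 + 51.5^2/5 + 25^2/4 + 36^2/4) - 3*18
     = 0.039216 * 1420.76 - 54
     = 1.716176.
Step 4: Ties present; correction factor C = 1 - 18/(17^3 - 17) = 0.996324. Corrected H = 1.716176 / 0.996324 = 1.722509.
Step 5: Under H0, H ~ chi^2(3); p-value = 0.631941.
Step 6: alpha = 0.05. fail to reject H0.

H = 1.7225, df = 3, p = 0.631941, fail to reject H0.


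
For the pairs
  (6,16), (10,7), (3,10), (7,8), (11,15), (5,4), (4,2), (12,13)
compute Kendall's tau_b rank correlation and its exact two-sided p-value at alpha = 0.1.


Step 1: Enumerate the 28 unordered pairs (i,j) with i<j and classify each by sign(x_j-x_i) * sign(y_j-y_i).
  (1,2):dx=+4,dy=-9->D; (1,3):dx=-3,dy=-6->C; (1,4):dx=+1,dy=-8->D; (1,5):dx=+5,dy=-1->D
  (1,6):dx=-1,dy=-12->C; (1,7):dx=-2,dy=-14->C; (1,8):dx=+6,dy=-3->D; (2,3):dx=-7,dy=+3->D
  (2,4):dx=-3,dy=+1->D; (2,5):dx=+1,dy=+8->C; (2,6):dx=-5,dy=-3->C; (2,7):dx=-6,dy=-5->C
  (2,8):dx=+2,dy=+6->C; (3,4):dx=+4,dy=-2->D; (3,5):dx=+8,dy=+5->C; (3,6):dx=+2,dy=-6->D
  (3,7):dx=+1,dy=-8->D; (3,8):dx=+9,dy=+3->C; (4,5):dx=+4,dy=+7->C; (4,6):dx=-2,dy=-4->C
  (4,7):dx=-3,dy=-6->C; (4,8):dx=+5,dy=+5->C; (5,6):dx=-6,dy=-11->C; (5,7):dx=-7,dy=-13->C
  (5,8):dx=+1,dy=-2->D; (6,7):dx=-1,dy=-2->C; (6,8):dx=+7,dy=+9->C; (7,8):dx=+8,dy=+11->C
Step 2: C = 18, D = 10, total pairs = 28.
Step 3: tau = (C - D)/(n(n-1)/2) = (18 - 10)/28 = 0.285714.
Step 4: Exact two-sided p-value (enumerate n! = 40320 permutations of y under H0): p = 0.398760.
Step 5: alpha = 0.1. fail to reject H0.

tau_b = 0.2857 (C=18, D=10), p = 0.398760, fail to reject H0.


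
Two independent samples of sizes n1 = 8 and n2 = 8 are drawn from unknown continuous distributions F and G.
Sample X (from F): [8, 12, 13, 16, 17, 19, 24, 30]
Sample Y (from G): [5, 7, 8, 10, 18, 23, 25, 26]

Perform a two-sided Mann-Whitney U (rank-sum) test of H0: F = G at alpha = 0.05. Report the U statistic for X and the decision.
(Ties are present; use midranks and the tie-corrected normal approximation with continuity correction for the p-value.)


Step 1: Combine and sort all 16 observations; assign midranks.
sorted (value, group): (5,Y), (7,Y), (8,X), (8,Y), (10,Y), (12,X), (13,X), (16,X), (17,X), (18,Y), (19,X), (23,Y), (24,X), (25,Y), (26,Y), (30,X)
ranks: 5->1, 7->2, 8->3.5, 8->3.5, 10->5, 12->6, 13->7, 16->8, 17->9, 18->10, 19->11, 23->12, 24->13, 25->14, 26->15, 30->16
Step 2: Rank sum for X: R1 = 3.5 + 6 + 7 + 8 + 9 + 11 + 13 + 16 = 73.5.
Step 3: U_X = R1 - n1(n1+1)/2 = 73.5 - 8*9/2 = 73.5 - 36 = 37.5.
       U_Y = n1*n2 - U_X = 64 - 37.5 = 26.5.
Step 4: Ties are present, so use the tie-corrected normal approximation (with continuity correction) for the p-value.
Step 5: p-value = 0.599242; compare to alpha = 0.05. fail to reject H0.

U_X = 37.5, p = 0.599242, fail to reject H0 at alpha = 0.05.


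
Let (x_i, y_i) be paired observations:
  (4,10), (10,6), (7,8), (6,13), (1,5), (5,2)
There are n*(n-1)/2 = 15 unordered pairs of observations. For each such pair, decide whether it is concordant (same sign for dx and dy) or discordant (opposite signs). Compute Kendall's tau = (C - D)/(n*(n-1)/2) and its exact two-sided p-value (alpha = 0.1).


Step 1: Enumerate the 15 unordered pairs (i,j) with i<j and classify each by sign(x_j-x_i) * sign(y_j-y_i).
  (1,2):dx=+6,dy=-4->D; (1,3):dx=+3,dy=-2->D; (1,4):dx=+2,dy=+3->C; (1,5):dx=-3,dy=-5->C
  (1,6):dx=+1,dy=-8->D; (2,3):dx=-3,dy=+2->D; (2,4):dx=-4,dy=+7->D; (2,5):dx=-9,dy=-1->C
  (2,6):dx=-5,dy=-4->C; (3,4):dx=-1,dy=+5->D; (3,5):dx=-6,dy=-3->C; (3,6):dx=-2,dy=-6->C
  (4,5):dx=-5,dy=-8->C; (4,6):dx=-1,dy=-11->C; (5,6):dx=+4,dy=-3->D
Step 2: C = 8, D = 7, total pairs = 15.
Step 3: tau = (C - D)/(n(n-1)/2) = (8 - 7)/15 = 0.066667.
Step 4: Exact two-sided p-value (enumerate n! = 720 permutations of y under H0): p = 1.000000.
Step 5: alpha = 0.1. fail to reject H0.

tau_b = 0.0667 (C=8, D=7), p = 1.000000, fail to reject H0.


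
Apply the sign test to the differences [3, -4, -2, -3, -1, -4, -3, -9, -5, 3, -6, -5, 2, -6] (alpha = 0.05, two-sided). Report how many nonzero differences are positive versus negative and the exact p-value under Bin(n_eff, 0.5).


Step 1: Discard zero differences. Original n = 14; n_eff = number of nonzero differences = 14.
Nonzero differences (with sign): +3, -4, -2, -3, -1, -4, -3, -9, -5, +3, -6, -5, +2, -6
Step 2: Count signs: positive = 3, negative = 11.
Step 3: Under H0: P(positive) = 0.5, so the number of positives S ~ Bin(14, 0.5).
Step 4: Two-sided exact p-value = sum of Bin(14,0.5) probabilities at or below the observed probability = 0.057373.
Step 5: alpha = 0.05. fail to reject H0.

n_eff = 14, pos = 3, neg = 11, p = 0.057373, fail to reject H0.


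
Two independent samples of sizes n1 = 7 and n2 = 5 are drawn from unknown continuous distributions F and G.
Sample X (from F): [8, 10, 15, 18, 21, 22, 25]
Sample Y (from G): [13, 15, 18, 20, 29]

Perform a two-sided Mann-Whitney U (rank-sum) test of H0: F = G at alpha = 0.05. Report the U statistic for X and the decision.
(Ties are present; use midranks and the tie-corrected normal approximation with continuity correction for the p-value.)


Step 1: Combine and sort all 12 observations; assign midranks.
sorted (value, group): (8,X), (10,X), (13,Y), (15,X), (15,Y), (18,X), (18,Y), (20,Y), (21,X), (22,X), (25,X), (29,Y)
ranks: 8->1, 10->2, 13->3, 15->4.5, 15->4.5, 18->6.5, 18->6.5, 20->8, 21->9, 22->10, 25->11, 29->12
Step 2: Rank sum for X: R1 = 1 + 2 + 4.5 + 6.5 + 9 + 10 + 11 = 44.
Step 3: U_X = R1 - n1(n1+1)/2 = 44 - 7*8/2 = 44 - 28 = 16.
       U_Y = n1*n2 - U_X = 35 - 16 = 19.
Step 4: Ties are present, so use the tie-corrected normal approximation (with continuity correction) for the p-value.
Step 5: p-value = 0.870542; compare to alpha = 0.05. fail to reject H0.

U_X = 16, p = 0.870542, fail to reject H0 at alpha = 0.05.


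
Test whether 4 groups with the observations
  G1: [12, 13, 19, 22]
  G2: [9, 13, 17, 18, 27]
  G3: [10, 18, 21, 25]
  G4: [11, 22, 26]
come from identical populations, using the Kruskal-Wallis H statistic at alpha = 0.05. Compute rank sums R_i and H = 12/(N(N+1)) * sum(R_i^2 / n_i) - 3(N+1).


Step 1: Combine all N = 16 observations and assign midranks.
sorted (value, group, rank): (9,G2,1), (10,G3,2), (11,G4,3), (12,G1,4), (13,G1,5.5), (13,G2,5.5), (17,G2,7), (18,G2,8.5), (18,G3,8.5), (19,G1,10), (21,G3,11), (22,G1,12.5), (22,G4,12.5), (25,G3,14), (26,G4,15), (27,G2,16)
Step 2: Sum ranks within each group.
R_1 = 32 (n_1 = 4)
R_2 = 38 (n_2 = 5)
R_3 = 35.5 (n_3 = 4)
R_4 = 30.5 (n_4 = 3)
Step 3: H = 12/(N(N+1)) * sum(R_i^2/n_i) - 3(N+1)
     = 12/(16*17) * (32^2/4 + 38^2/5 + 35.5^2/4 + 30.5^2/3) - 3*17
     = 0.044118 * 1169.95 - 51
     = 0.615257.
Step 4: Ties present; correction factor C = 1 - 18/(16^3 - 16) = 0.995588. Corrected H = 0.615257 / 0.995588 = 0.617984.
Step 5: Under H0, H ~ chi^2(3); p-value = 0.892303.
Step 6: alpha = 0.05. fail to reject H0.

H = 0.6180, df = 3, p = 0.892303, fail to reject H0.


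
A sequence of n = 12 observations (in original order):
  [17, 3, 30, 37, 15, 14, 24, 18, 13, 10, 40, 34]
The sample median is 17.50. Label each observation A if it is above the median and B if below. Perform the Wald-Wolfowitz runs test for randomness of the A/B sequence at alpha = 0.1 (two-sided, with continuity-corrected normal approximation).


Step 1: Compute median = 17.50; label A = above, B = below.
Labels in order: BBAABBAABBAA  (n_A = 6, n_B = 6)
Step 2: Count runs R = 6.
Step 3: Under H0 (random ordering), E[R] = 2*n_A*n_B/(n_A+n_B) + 1 = 2*6*6/12 + 1 = 7.0000.
        Var[R] = 2*n_A*n_B*(2*n_A*n_B - n_A - n_B) / ((n_A+n_B)^2 * (n_A+n_B-1)) = 4320/1584 = 2.7273.
        SD[R] = 1.6514.
Step 4: Continuity-corrected z = (R + 0.5 - E[R]) / SD[R] = (6 + 0.5 - 7.0000) / 1.6514 = -0.3028.
Step 5: Two-sided p-value via normal approximation = 2*(1 - Phi(|z|)) = 0.762069.
Step 6: alpha = 0.1. fail to reject H0.

R = 6, z = -0.3028, p = 0.762069, fail to reject H0.


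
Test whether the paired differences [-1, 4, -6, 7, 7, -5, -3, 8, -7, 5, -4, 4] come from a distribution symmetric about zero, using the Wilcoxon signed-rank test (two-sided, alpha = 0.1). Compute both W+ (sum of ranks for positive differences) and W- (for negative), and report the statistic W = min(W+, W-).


Step 1: Drop any zero differences (none here) and take |d_i|.
|d| = [1, 4, 6, 7, 7, 5, 3, 8, 7, 5, 4, 4]
Step 2: Midrank |d_i| (ties get averaged ranks).
ranks: |1|->1, |4|->4, |6|->8, |7|->10, |7|->10, |5|->6.5, |3|->2, |8|->12, |7|->10, |5|->6.5, |4|->4, |4|->4
Step 3: Attach original signs; sum ranks with positive sign and with negative sign.
W+ = 4 + 10 + 10 + 12 + 6.5 + 4 = 46.5
W- = 1 + 8 + 6.5 + 2 + 10 + 4 = 31.5
(Check: W+ + W- = 78 should equal n(n+1)/2 = 78.)
Step 4: Test statistic W = min(W+, W-) = 31.5.
Step 5: Ties in |d|, so use the tie-corrected normal approximation.
        E[W] = n(n+1)/4 = 12*13/4 = 39.
        Tie groups: |d|=4 (t=3), |d|=5 (t=2), |d|=7 (t=3); sum(t^3 - t) = 54.
        Var[W] = n(n+1)(2n+1)/24 - sum(t^3-t)/48 = 3900/24 - 54/48 = 161.375.
        z = (W - E[W]) / sqrt(Var[W]) = (31.5 - 39) / 12.7033 = -0.5904.
        Two-sided p = 2*Phi(z) = 0.554925.
Step 6: alpha = 0.1. fail to reject H0.

W+ = 46.5, W- = 31.5, W = min = 31.5, p = 0.554925, fail to reject H0.


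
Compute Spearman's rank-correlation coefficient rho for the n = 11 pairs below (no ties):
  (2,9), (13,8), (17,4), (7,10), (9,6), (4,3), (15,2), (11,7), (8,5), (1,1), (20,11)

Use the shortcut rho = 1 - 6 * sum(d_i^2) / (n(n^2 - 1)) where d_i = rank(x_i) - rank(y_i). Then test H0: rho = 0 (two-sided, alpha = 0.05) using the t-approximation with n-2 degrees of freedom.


Step 1: Rank x and y separately (midranks; no ties here).
rank(x): 2->2, 13->8, 17->10, 7->4, 9->6, 4->3, 15->9, 11->7, 8->5, 1->1, 20->11
rank(y): 9->9, 8->8, 4->4, 10->10, 6->6, 3->3, 2->2, 7->7, 5->5, 1->1, 11->11
Step 2: d_i = R_x(i) - R_y(i); compute d_i^2.
  (2-9)^2=49, (8-8)^2=0, (10-4)^2=36, (4-10)^2=36, (6-6)^2=0, (3-3)^2=0, (9-2)^2=49, (7-7)^2=0, (5-5)^2=0, (1-1)^2=0, (11-11)^2=0
sum(d^2) = 170.
Step 3: rho = 1 - 6*170 / (11*(11^2 - 1)) = 1 - 1020/1320 = 0.227273.
Step 4: Under H0, t = rho * sqrt((n-2)/(1-rho^2)) = 0.7001 ~ t(9).
Step 5: Two-sided p-value from the t-distribution with 9 df = 0.501536.
Step 6: alpha = 0.05. fail to reject H0.

rho = 0.2273, p = 0.501536, fail to reject H0 at alpha = 0.05.


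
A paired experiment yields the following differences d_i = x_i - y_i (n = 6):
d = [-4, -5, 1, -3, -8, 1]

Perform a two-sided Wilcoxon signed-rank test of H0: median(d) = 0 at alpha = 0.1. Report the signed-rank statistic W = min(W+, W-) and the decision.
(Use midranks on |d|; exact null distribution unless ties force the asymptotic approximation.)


Step 1: Drop any zero differences (none here) and take |d_i|.
|d| = [4, 5, 1, 3, 8, 1]
Step 2: Midrank |d_i| (ties get averaged ranks).
ranks: |4|->4, |5|->5, |1|->1.5, |3|->3, |8|->6, |1|->1.5
Step 3: Attach original signs; sum ranks with positive sign and with negative sign.
W+ = 1.5 + 1.5 = 3
W- = 4 + 5 + 3 + 6 = 18
(Check: W+ + W- = 21 should equal n(n+1)/2 = 21.)
Step 4: Test statistic W = min(W+, W-) = 3.
Step 5: Ties in |d|, so use the tie-corrected normal approximation.
        E[W] = n(n+1)/4 = 6*7/4 = 10.5.
        Tie groups: |d|=1 (t=2); sum(t^3 - t) = 6.
        Var[W] = n(n+1)(2n+1)/24 - sum(t^3-t)/48 = 546/24 - 6/48 = 22.625.
        z = (W - E[W]) / sqrt(Var[W]) = (3 - 10.5) / 4.7566 = -1.5768.
        Two-sided p = 2*Phi(z) = 0.114850.
Step 6: alpha = 0.1. fail to reject H0.

W+ = 3, W- = 18, W = min = 3, p = 0.114850, fail to reject H0.


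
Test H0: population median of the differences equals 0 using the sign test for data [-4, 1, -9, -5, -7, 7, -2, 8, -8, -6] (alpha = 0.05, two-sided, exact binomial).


Step 1: Discard zero differences. Original n = 10; n_eff = number of nonzero differences = 10.
Nonzero differences (with sign): -4, +1, -9, -5, -7, +7, -2, +8, -8, -6
Step 2: Count signs: positive = 3, negative = 7.
Step 3: Under H0: P(positive) = 0.5, so the number of positives S ~ Bin(10, 0.5).
Step 4: Two-sided exact p-value = sum of Bin(10,0.5) probabilities at or below the observed probability = 0.343750.
Step 5: alpha = 0.05. fail to reject H0.

n_eff = 10, pos = 3, neg = 7, p = 0.343750, fail to reject H0.


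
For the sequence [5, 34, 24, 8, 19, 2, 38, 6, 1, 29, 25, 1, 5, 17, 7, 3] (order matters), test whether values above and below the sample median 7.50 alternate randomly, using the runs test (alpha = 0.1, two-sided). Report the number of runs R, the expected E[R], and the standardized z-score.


Step 1: Compute median = 7.50; label A = above, B = below.
Labels in order: BAAAABABBAABBABB  (n_A = 8, n_B = 8)
Step 2: Count runs R = 9.
Step 3: Under H0 (random ordering), E[R] = 2*n_A*n_B/(n_A+n_B) + 1 = 2*8*8/16 + 1 = 9.0000.
        Var[R] = 2*n_A*n_B*(2*n_A*n_B - n_A - n_B) / ((n_A+n_B)^2 * (n_A+n_B-1)) = 14336/3840 = 3.7333.
        SD[R] = 1.9322.
Step 4: R = E[R], so z = 0 with no continuity correction.
Step 5: Two-sided p-value via normal approximation = 2*(1 - Phi(|z|)) = 1.000000.
Step 6: alpha = 0.1. fail to reject H0.

R = 9, z = 0.0000, p = 1.000000, fail to reject H0.


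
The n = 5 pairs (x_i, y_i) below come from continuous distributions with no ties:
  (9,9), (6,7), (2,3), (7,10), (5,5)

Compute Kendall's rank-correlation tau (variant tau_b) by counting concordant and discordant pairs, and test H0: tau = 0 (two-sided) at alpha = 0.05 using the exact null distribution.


Step 1: Enumerate the 10 unordered pairs (i,j) with i<j and classify each by sign(x_j-x_i) * sign(y_j-y_i).
  (1,2):dx=-3,dy=-2->C; (1,3):dx=-7,dy=-6->C; (1,4):dx=-2,dy=+1->D; (1,5):dx=-4,dy=-4->C
  (2,3):dx=-4,dy=-4->C; (2,4):dx=+1,dy=+3->C; (2,5):dx=-1,dy=-2->C; (3,4):dx=+5,dy=+7->C
  (3,5):dx=+3,dy=+2->C; (4,5):dx=-2,dy=-5->C
Step 2: C = 9, D = 1, total pairs = 10.
Step 3: tau = (C - D)/(n(n-1)/2) = (9 - 1)/10 = 0.800000.
Step 4: Exact two-sided p-value (enumerate n! = 120 permutations of y under H0): p = 0.083333.
Step 5: alpha = 0.05. fail to reject H0.

tau_b = 0.8000 (C=9, D=1), p = 0.083333, fail to reject H0.


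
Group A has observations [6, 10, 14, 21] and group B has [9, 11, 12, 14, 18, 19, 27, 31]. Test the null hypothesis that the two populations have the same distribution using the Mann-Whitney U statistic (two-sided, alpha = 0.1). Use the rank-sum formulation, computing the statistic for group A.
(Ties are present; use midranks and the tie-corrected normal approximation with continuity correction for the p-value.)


Step 1: Combine and sort all 12 observations; assign midranks.
sorted (value, group): (6,X), (9,Y), (10,X), (11,Y), (12,Y), (14,X), (14,Y), (18,Y), (19,Y), (21,X), (27,Y), (31,Y)
ranks: 6->1, 9->2, 10->3, 11->4, 12->5, 14->6.5, 14->6.5, 18->8, 19->9, 21->10, 27->11, 31->12
Step 2: Rank sum for X: R1 = 1 + 3 + 6.5 + 10 = 20.5.
Step 3: U_X = R1 - n1(n1+1)/2 = 20.5 - 4*5/2 = 20.5 - 10 = 10.5.
       U_Y = n1*n2 - U_X = 32 - 10.5 = 21.5.
Step 4: Ties are present, so use the tie-corrected normal approximation (with continuity correction) for the p-value.
Step 5: p-value = 0.394938; compare to alpha = 0.1. fail to reject H0.

U_X = 10.5, p = 0.394938, fail to reject H0 at alpha = 0.1.


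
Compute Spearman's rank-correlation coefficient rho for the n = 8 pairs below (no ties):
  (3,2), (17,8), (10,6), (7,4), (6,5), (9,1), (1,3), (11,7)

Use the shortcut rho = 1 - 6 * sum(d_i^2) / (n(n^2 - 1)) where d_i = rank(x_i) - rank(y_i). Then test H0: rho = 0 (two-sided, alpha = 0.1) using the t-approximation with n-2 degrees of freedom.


Step 1: Rank x and y separately (midranks; no ties here).
rank(x): 3->2, 17->8, 10->6, 7->4, 6->3, 9->5, 1->1, 11->7
rank(y): 2->2, 8->8, 6->6, 4->4, 5->5, 1->1, 3->3, 7->7
Step 2: d_i = R_x(i) - R_y(i); compute d_i^2.
  (2-2)^2=0, (8-8)^2=0, (6-6)^2=0, (4-4)^2=0, (3-5)^2=4, (5-1)^2=16, (1-3)^2=4, (7-7)^2=0
sum(d^2) = 24.
Step 3: rho = 1 - 6*24 / (8*(8^2 - 1)) = 1 - 144/504 = 0.714286.
Step 4: Under H0, t = rho * sqrt((n-2)/(1-rho^2)) = 2.5000 ~ t(6).
Step 5: Two-sided p-value from the t-distribution with 6 df = 0.046528.
Step 6: alpha = 0.1. reject H0.

rho = 0.7143, p = 0.046528, reject H0 at alpha = 0.1.


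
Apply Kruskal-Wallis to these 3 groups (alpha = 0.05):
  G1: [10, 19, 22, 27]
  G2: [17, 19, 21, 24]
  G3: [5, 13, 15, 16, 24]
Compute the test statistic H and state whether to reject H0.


Step 1: Combine all N = 13 observations and assign midranks.
sorted (value, group, rank): (5,G3,1), (10,G1,2), (13,G3,3), (15,G3,4), (16,G3,5), (17,G2,6), (19,G1,7.5), (19,G2,7.5), (21,G2,9), (22,G1,10), (24,G2,11.5), (24,G3,11.5), (27,G1,13)
Step 2: Sum ranks within each group.
R_1 = 32.5 (n_1 = 4)
R_2 = 34 (n_2 = 4)
R_3 = 24.5 (n_3 = 5)
Step 3: H = 12/(N(N+1)) * sum(R_i^2/n_i) - 3(N+1)
     = 12/(13*14) * (32.5^2/4 + 34^2/4 + 24.5^2/5) - 3*14
     = 0.065934 * 673.112 - 42
     = 2.381044.
Step 4: Ties present; correction factor C = 1 - 12/(13^3 - 13) = 0.994505. Corrected H = 2.381044 / 0.994505 = 2.394199.
Step 5: Under H0, H ~ chi^2(2); p-value = 0.302069.
Step 6: alpha = 0.05. fail to reject H0.

H = 2.3942, df = 2, p = 0.302069, fail to reject H0.


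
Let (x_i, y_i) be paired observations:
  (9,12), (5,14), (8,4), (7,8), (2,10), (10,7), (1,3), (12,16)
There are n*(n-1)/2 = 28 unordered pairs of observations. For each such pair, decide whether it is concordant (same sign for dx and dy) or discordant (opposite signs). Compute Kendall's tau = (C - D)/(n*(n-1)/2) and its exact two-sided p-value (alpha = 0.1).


Step 1: Enumerate the 28 unordered pairs (i,j) with i<j and classify each by sign(x_j-x_i) * sign(y_j-y_i).
  (1,2):dx=-4,dy=+2->D; (1,3):dx=-1,dy=-8->C; (1,4):dx=-2,dy=-4->C; (1,5):dx=-7,dy=-2->C
  (1,6):dx=+1,dy=-5->D; (1,7):dx=-8,dy=-9->C; (1,8):dx=+3,dy=+4->C; (2,3):dx=+3,dy=-10->D
  (2,4):dx=+2,dy=-6->D; (2,5):dx=-3,dy=-4->C; (2,6):dx=+5,dy=-7->D; (2,7):dx=-4,dy=-11->C
  (2,8):dx=+7,dy=+2->C; (3,4):dx=-1,dy=+4->D; (3,5):dx=-6,dy=+6->D; (3,6):dx=+2,dy=+3->C
  (3,7):dx=-7,dy=-1->C; (3,8):dx=+4,dy=+12->C; (4,5):dx=-5,dy=+2->D; (4,6):dx=+3,dy=-1->D
  (4,7):dx=-6,dy=-5->C; (4,8):dx=+5,dy=+8->C; (5,6):dx=+8,dy=-3->D; (5,7):dx=-1,dy=-7->C
  (5,8):dx=+10,dy=+6->C; (6,7):dx=-9,dy=-4->C; (6,8):dx=+2,dy=+9->C; (7,8):dx=+11,dy=+13->C
Step 2: C = 18, D = 10, total pairs = 28.
Step 3: tau = (C - D)/(n(n-1)/2) = (18 - 10)/28 = 0.285714.
Step 4: Exact two-sided p-value (enumerate n! = 40320 permutations of y under H0): p = 0.398760.
Step 5: alpha = 0.1. fail to reject H0.

tau_b = 0.2857 (C=18, D=10), p = 0.398760, fail to reject H0.


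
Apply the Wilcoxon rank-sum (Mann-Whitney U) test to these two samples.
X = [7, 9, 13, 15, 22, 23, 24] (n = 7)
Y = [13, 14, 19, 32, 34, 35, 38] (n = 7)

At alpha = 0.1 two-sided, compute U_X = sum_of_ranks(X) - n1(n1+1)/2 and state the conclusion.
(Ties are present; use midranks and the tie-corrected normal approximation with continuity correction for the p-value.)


Step 1: Combine and sort all 14 observations; assign midranks.
sorted (value, group): (7,X), (9,X), (13,X), (13,Y), (14,Y), (15,X), (19,Y), (22,X), (23,X), (24,X), (32,Y), (34,Y), (35,Y), (38,Y)
ranks: 7->1, 9->2, 13->3.5, 13->3.5, 14->5, 15->6, 19->7, 22->8, 23->9, 24->10, 32->11, 34->12, 35->13, 38->14
Step 2: Rank sum for X: R1 = 1 + 2 + 3.5 + 6 + 8 + 9 + 10 = 39.5.
Step 3: U_X = R1 - n1(n1+1)/2 = 39.5 - 7*8/2 = 39.5 - 28 = 11.5.
       U_Y = n1*n2 - U_X = 49 - 11.5 = 37.5.
Step 4: Ties are present, so use the tie-corrected normal approximation (with continuity correction) for the p-value.
Step 5: p-value = 0.109832; compare to alpha = 0.1. fail to reject H0.

U_X = 11.5, p = 0.109832, fail to reject H0 at alpha = 0.1.


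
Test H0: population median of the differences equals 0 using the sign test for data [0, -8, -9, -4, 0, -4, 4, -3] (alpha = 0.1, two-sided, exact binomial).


Step 1: Discard zero differences. Original n = 8; n_eff = number of nonzero differences = 6.
Nonzero differences (with sign): -8, -9, -4, -4, +4, -3
Step 2: Count signs: positive = 1, negative = 5.
Step 3: Under H0: P(positive) = 0.5, so the number of positives S ~ Bin(6, 0.5).
Step 4: Two-sided exact p-value = sum of Bin(6,0.5) probabilities at or below the observed probability = 0.218750.
Step 5: alpha = 0.1. fail to reject H0.

n_eff = 6, pos = 1, neg = 5, p = 0.218750, fail to reject H0.


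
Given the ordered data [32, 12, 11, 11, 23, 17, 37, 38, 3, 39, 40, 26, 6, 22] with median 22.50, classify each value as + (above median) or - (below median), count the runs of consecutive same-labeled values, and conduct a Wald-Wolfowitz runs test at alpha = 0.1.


Step 1: Compute median = 22.50; label A = above, B = below.
Labels in order: ABBBABAABAAABB  (n_A = 7, n_B = 7)
Step 2: Count runs R = 8.
Step 3: Under H0 (random ordering), E[R] = 2*n_A*n_B/(n_A+n_B) + 1 = 2*7*7/14 + 1 = 8.0000.
        Var[R] = 2*n_A*n_B*(2*n_A*n_B - n_A - n_B) / ((n_A+n_B)^2 * (n_A+n_B-1)) = 8232/2548 = 3.2308.
        SD[R] = 1.7974.
Step 4: R = E[R], so z = 0 with no continuity correction.
Step 5: Two-sided p-value via normal approximation = 2*(1 - Phi(|z|)) = 1.000000.
Step 6: alpha = 0.1. fail to reject H0.

R = 8, z = 0.0000, p = 1.000000, fail to reject H0.


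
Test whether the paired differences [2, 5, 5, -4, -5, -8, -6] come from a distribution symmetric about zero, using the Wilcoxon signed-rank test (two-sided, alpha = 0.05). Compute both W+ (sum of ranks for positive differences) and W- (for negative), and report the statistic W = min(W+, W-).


Step 1: Drop any zero differences (none here) and take |d_i|.
|d| = [2, 5, 5, 4, 5, 8, 6]
Step 2: Midrank |d_i| (ties get averaged ranks).
ranks: |2|->1, |5|->4, |5|->4, |4|->2, |5|->4, |8|->7, |6|->6
Step 3: Attach original signs; sum ranks with positive sign and with negative sign.
W+ = 1 + 4 + 4 = 9
W- = 2 + 4 + 7 + 6 = 19
(Check: W+ + W- = 28 should equal n(n+1)/2 = 28.)
Step 4: Test statistic W = min(W+, W-) = 9.
Step 5: Ties in |d|, so use the tie-corrected normal approximation.
        E[W] = n(n+1)/4 = 7*8/4 = 14.
        Tie groups: |d|=5 (t=3); sum(t^3 - t) = 24.
        Var[W] = n(n+1)(2n+1)/24 - sum(t^3-t)/48 = 840/24 - 24/48 = 34.5.
        z = (W - E[W]) / sqrt(Var[W]) = (9 - 14) / 5.8737 = -0.8513.
        Two-sided p = 2*Phi(z) = 0.394627.
Step 6: alpha = 0.05. fail to reject H0.

W+ = 9, W- = 19, W = min = 9, p = 0.394627, fail to reject H0.


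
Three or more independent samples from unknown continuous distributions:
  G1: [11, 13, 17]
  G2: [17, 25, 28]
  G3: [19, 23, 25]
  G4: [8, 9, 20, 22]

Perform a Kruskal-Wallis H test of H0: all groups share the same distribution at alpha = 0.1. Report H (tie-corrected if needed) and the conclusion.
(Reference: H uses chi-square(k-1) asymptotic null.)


Step 1: Combine all N = 13 observations and assign midranks.
sorted (value, group, rank): (8,G4,1), (9,G4,2), (11,G1,3), (13,G1,4), (17,G1,5.5), (17,G2,5.5), (19,G3,7), (20,G4,8), (22,G4,9), (23,G3,10), (25,G2,11.5), (25,G3,11.5), (28,G2,13)
Step 2: Sum ranks within each group.
R_1 = 12.5 (n_1 = 3)
R_2 = 30 (n_2 = 3)
R_3 = 28.5 (n_3 = 3)
R_4 = 20 (n_4 = 4)
Step 3: H = 12/(N(N+1)) * sum(R_i^2/n_i) - 3(N+1)
     = 12/(13*14) * (12.5^2/3 + 30^2/3 + 28.5^2/3 + 20^2/4) - 3*14
     = 0.065934 * 722.833 - 42
     = 5.659341.
Step 4: Ties present; correction factor C = 1 - 12/(13^3 - 13) = 0.994505. Corrected H = 5.659341 / 0.994505 = 5.690608.
Step 5: Under H0, H ~ chi^2(3); p-value = 0.127672.
Step 6: alpha = 0.1. fail to reject H0.

H = 5.6906, df = 3, p = 0.127672, fail to reject H0.


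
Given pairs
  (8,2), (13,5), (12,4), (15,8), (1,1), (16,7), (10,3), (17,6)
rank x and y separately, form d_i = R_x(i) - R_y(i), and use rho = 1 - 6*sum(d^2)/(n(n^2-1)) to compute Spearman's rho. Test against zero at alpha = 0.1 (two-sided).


Step 1: Rank x and y separately (midranks; no ties here).
rank(x): 8->2, 13->5, 12->4, 15->6, 1->1, 16->7, 10->3, 17->8
rank(y): 2->2, 5->5, 4->4, 8->8, 1->1, 7->7, 3->3, 6->6
Step 2: d_i = R_x(i) - R_y(i); compute d_i^2.
  (2-2)^2=0, (5-5)^2=0, (4-4)^2=0, (6-8)^2=4, (1-1)^2=0, (7-7)^2=0, (3-3)^2=0, (8-6)^2=4
sum(d^2) = 8.
Step 3: rho = 1 - 6*8 / (8*(8^2 - 1)) = 1 - 48/504 = 0.904762.
Step 4: Under H0, t = rho * sqrt((n-2)/(1-rho^2)) = 5.2034 ~ t(6).
Step 5: Two-sided p-value from the t-distribution with 6 df = 0.002008.
Step 6: alpha = 0.1. reject H0.

rho = 0.9048, p = 0.002008, reject H0 at alpha = 0.1.


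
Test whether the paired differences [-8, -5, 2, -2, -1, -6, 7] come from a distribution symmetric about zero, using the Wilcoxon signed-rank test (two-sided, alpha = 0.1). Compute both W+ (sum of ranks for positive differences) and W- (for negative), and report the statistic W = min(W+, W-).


Step 1: Drop any zero differences (none here) and take |d_i|.
|d| = [8, 5, 2, 2, 1, 6, 7]
Step 2: Midrank |d_i| (ties get averaged ranks).
ranks: |8|->7, |5|->4, |2|->2.5, |2|->2.5, |1|->1, |6|->5, |7|->6
Step 3: Attach original signs; sum ranks with positive sign and with negative sign.
W+ = 2.5 + 6 = 8.5
W- = 7 + 4 + 2.5 + 1 + 5 = 19.5
(Check: W+ + W- = 28 should equal n(n+1)/2 = 28.)
Step 4: Test statistic W = min(W+, W-) = 8.5.
Step 5: Ties in |d|, so use the tie-corrected normal approximation.
        E[W] = n(n+1)/4 = 7*8/4 = 14.
        Tie groups: |d|=2 (t=2); sum(t^3 - t) = 6.
        Var[W] = n(n+1)(2n+1)/24 - sum(t^3-t)/48 = 840/24 - 6/48 = 34.875.
        z = (W - E[W]) / sqrt(Var[W]) = (8.5 - 14) / 5.9055 = -0.9313.
        Two-sided p = 2*Phi(z) = 0.351681.
Step 6: alpha = 0.1. fail to reject H0.

W+ = 8.5, W- = 19.5, W = min = 8.5, p = 0.351681, fail to reject H0.


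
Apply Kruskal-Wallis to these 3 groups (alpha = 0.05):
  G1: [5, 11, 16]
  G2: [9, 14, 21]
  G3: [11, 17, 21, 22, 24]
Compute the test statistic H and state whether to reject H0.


Step 1: Combine all N = 11 observations and assign midranks.
sorted (value, group, rank): (5,G1,1), (9,G2,2), (11,G1,3.5), (11,G3,3.5), (14,G2,5), (16,G1,6), (17,G3,7), (21,G2,8.5), (21,G3,8.5), (22,G3,10), (24,G3,11)
Step 2: Sum ranks within each group.
R_1 = 10.5 (n_1 = 3)
R_2 = 15.5 (n_2 = 3)
R_3 = 40 (n_3 = 5)
Step 3: H = 12/(N(N+1)) * sum(R_i^2/n_i) - 3(N+1)
     = 12/(11*12) * (10.5^2/3 + 15.5^2/3 + 40^2/5) - 3*12
     = 0.090909 * 436.833 - 36
     = 3.712121.
Step 4: Ties present; correction factor C = 1 - 12/(11^3 - 11) = 0.990909. Corrected H = 3.712121 / 0.990909 = 3.746177.
Step 5: Under H0, H ~ chi^2(2); p-value = 0.153648.
Step 6: alpha = 0.05. fail to reject H0.

H = 3.7462, df = 2, p = 0.153648, fail to reject H0.


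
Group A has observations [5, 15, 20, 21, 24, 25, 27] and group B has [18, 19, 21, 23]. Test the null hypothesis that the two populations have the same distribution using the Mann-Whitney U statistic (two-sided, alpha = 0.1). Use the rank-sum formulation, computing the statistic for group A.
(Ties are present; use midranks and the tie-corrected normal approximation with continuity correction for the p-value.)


Step 1: Combine and sort all 11 observations; assign midranks.
sorted (value, group): (5,X), (15,X), (18,Y), (19,Y), (20,X), (21,X), (21,Y), (23,Y), (24,X), (25,X), (27,X)
ranks: 5->1, 15->2, 18->3, 19->4, 20->5, 21->6.5, 21->6.5, 23->8, 24->9, 25->10, 27->11
Step 2: Rank sum for X: R1 = 1 + 2 + 5 + 6.5 + 9 + 10 + 11 = 44.5.
Step 3: U_X = R1 - n1(n1+1)/2 = 44.5 - 7*8/2 = 44.5 - 28 = 16.5.
       U_Y = n1*n2 - U_X = 28 - 16.5 = 11.5.
Step 4: Ties are present, so use the tie-corrected normal approximation (with continuity correction) for the p-value.
Step 5: p-value = 0.704817; compare to alpha = 0.1. fail to reject H0.

U_X = 16.5, p = 0.704817, fail to reject H0 at alpha = 0.1.


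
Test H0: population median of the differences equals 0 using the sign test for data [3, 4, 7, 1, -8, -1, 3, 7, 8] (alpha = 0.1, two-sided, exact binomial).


Step 1: Discard zero differences. Original n = 9; n_eff = number of nonzero differences = 9.
Nonzero differences (with sign): +3, +4, +7, +1, -8, -1, +3, +7, +8
Step 2: Count signs: positive = 7, negative = 2.
Step 3: Under H0: P(positive) = 0.5, so the number of positives S ~ Bin(9, 0.5).
Step 4: Two-sided exact p-value = sum of Bin(9,0.5) probabilities at or below the observed probability = 0.179688.
Step 5: alpha = 0.1. fail to reject H0.

n_eff = 9, pos = 7, neg = 2, p = 0.179688, fail to reject H0.


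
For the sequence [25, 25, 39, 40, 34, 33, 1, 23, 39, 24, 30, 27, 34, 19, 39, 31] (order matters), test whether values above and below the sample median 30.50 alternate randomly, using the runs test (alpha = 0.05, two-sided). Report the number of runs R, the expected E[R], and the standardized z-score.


Step 1: Compute median = 30.50; label A = above, B = below.
Labels in order: BBAAAABBABBBABAA  (n_A = 8, n_B = 8)
Step 2: Count runs R = 8.
Step 3: Under H0 (random ordering), E[R] = 2*n_A*n_B/(n_A+n_B) + 1 = 2*8*8/16 + 1 = 9.0000.
        Var[R] = 2*n_A*n_B*(2*n_A*n_B - n_A - n_B) / ((n_A+n_B)^2 * (n_A+n_B-1)) = 14336/3840 = 3.7333.
        SD[R] = 1.9322.
Step 4: Continuity-corrected z = (R + 0.5 - E[R]) / SD[R] = (8 + 0.5 - 9.0000) / 1.9322 = -0.2588.
Step 5: Two-sided p-value via normal approximation = 2*(1 - Phi(|z|)) = 0.795809.
Step 6: alpha = 0.05. fail to reject H0.

R = 8, z = -0.2588, p = 0.795809, fail to reject H0.


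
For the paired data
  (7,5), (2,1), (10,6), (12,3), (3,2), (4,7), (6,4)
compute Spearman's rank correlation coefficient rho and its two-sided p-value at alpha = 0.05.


Step 1: Rank x and y separately (midranks; no ties here).
rank(x): 7->5, 2->1, 10->6, 12->7, 3->2, 4->3, 6->4
rank(y): 5->5, 1->1, 6->6, 3->3, 2->2, 7->7, 4->4
Step 2: d_i = R_x(i) - R_y(i); compute d_i^2.
  (5-5)^2=0, (1-1)^2=0, (6-6)^2=0, (7-3)^2=16, (2-2)^2=0, (3-7)^2=16, (4-4)^2=0
sum(d^2) = 32.
Step 3: rho = 1 - 6*32 / (7*(7^2 - 1)) = 1 - 192/336 = 0.428571.
Step 4: Under H0, t = rho * sqrt((n-2)/(1-rho^2)) = 1.0607 ~ t(5).
Step 5: Two-sided p-value from the t-distribution with 5 df = 0.337368.
Step 6: alpha = 0.05. fail to reject H0.

rho = 0.4286, p = 0.337368, fail to reject H0 at alpha = 0.05.


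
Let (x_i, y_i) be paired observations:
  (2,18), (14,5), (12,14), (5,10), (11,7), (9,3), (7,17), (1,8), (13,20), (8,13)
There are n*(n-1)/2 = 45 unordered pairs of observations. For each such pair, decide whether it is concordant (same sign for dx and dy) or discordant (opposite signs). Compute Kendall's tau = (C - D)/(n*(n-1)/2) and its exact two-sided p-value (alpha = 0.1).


Step 1: Enumerate the 45 unordered pairs (i,j) with i<j and classify each by sign(x_j-x_i) * sign(y_j-y_i).
  (1,2):dx=+12,dy=-13->D; (1,3):dx=+10,dy=-4->D; (1,4):dx=+3,dy=-8->D; (1,5):dx=+9,dy=-11->D
  (1,6):dx=+7,dy=-15->D; (1,7):dx=+5,dy=-1->D; (1,8):dx=-1,dy=-10->C; (1,9):dx=+11,dy=+2->C
  (1,10):dx=+6,dy=-5->D; (2,3):dx=-2,dy=+9->D; (2,4):dx=-9,dy=+5->D; (2,5):dx=-3,dy=+2->D
  (2,6):dx=-5,dy=-2->C; (2,7):dx=-7,dy=+12->D; (2,8):dx=-13,dy=+3->D; (2,9):dx=-1,dy=+15->D
  (2,10):dx=-6,dy=+8->D; (3,4):dx=-7,dy=-4->C; (3,5):dx=-1,dy=-7->C; (3,6):dx=-3,dy=-11->C
  (3,7):dx=-5,dy=+3->D; (3,8):dx=-11,dy=-6->C; (3,9):dx=+1,dy=+6->C; (3,10):dx=-4,dy=-1->C
  (4,5):dx=+6,dy=-3->D; (4,6):dx=+4,dy=-7->D; (4,7):dx=+2,dy=+7->C; (4,8):dx=-4,dy=-2->C
  (4,9):dx=+8,dy=+10->C; (4,10):dx=+3,dy=+3->C; (5,6):dx=-2,dy=-4->C; (5,7):dx=-4,dy=+10->D
  (5,8):dx=-10,dy=+1->D; (5,9):dx=+2,dy=+13->C; (5,10):dx=-3,dy=+6->D; (6,7):dx=-2,dy=+14->D
  (6,8):dx=-8,dy=+5->D; (6,9):dx=+4,dy=+17->C; (6,10):dx=-1,dy=+10->D; (7,8):dx=-6,dy=-9->C
  (7,9):dx=+6,dy=+3->C; (7,10):dx=+1,dy=-4->D; (8,9):dx=+12,dy=+12->C; (8,10):dx=+7,dy=+5->C
  (9,10):dx=-5,dy=-7->C
Step 2: C = 21, D = 24, total pairs = 45.
Step 3: tau = (C - D)/(n(n-1)/2) = (21 - 24)/45 = -0.066667.
Step 4: Exact two-sided p-value (enumerate n! = 3628800 permutations of y under H0): p = 0.861801.
Step 5: alpha = 0.1. fail to reject H0.

tau_b = -0.0667 (C=21, D=24), p = 0.861801, fail to reject H0.
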